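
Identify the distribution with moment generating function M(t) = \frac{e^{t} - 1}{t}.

The MGF M(t) = \frac{e^{t} - 1}{t} is the standard form for the Uniform distribution.
Comparing with the known MGF formula identifies: Uniform(0, 1)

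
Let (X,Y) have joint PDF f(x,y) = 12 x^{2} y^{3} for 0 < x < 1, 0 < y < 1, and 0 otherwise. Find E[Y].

E[Y] = ∫_0^1 ∫_0^1 y × f(x,y) dx dy
= \frac{4}{5}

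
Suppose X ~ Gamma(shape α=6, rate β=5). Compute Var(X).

For X ~ Gamma(shape α=6, rate β=5):
Var(X) = \frac{6}{25}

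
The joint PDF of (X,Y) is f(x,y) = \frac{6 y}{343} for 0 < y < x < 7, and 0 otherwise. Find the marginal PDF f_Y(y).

f_Y(y) = ∫_y^7 \frac{6 y}{343} dx = \frac{6 y \left(7 - y\right)}{343}
for 0 < y < 7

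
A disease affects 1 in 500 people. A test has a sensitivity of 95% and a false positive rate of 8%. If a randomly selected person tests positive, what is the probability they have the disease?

Let D = the rare event, + = positive/flagged.
P(D) = 1/500
P(+|D) = 95/100 = 19/20
P(+|D') = 8/100 = 2/25
P(+) = P(+|D)P(D) + P(+|D')P(D')
     = \frac{19}{20} × \frac{1}{500} + \frac{2}{25} × \frac{499}{500}
     = \frac{4087}{50000}
P(D|+) = P(+|D)P(D)/P(+) = \frac{95}{4087}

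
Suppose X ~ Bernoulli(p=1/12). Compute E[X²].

Using the identity E[X²] = Var(X) + (E[X])²:
E[X] = \frac{1}{12}
Var(X) = \frac{11}{144}
E[X²] = \frac{11}{144} + (\frac{1}{12})²
= \frac{1}{12}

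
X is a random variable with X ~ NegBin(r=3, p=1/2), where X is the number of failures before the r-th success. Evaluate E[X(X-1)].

E[X(X-1)] = E[X² - X] = E[X²] - E[X]
E[X] = 3
E[X²] = Var(X) + (E[X])² = 6 + (3)² = 15
E[X(X-1)] = 15 - 3 = 12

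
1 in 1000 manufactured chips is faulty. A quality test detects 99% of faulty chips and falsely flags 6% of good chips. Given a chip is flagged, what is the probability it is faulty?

Let D = the rare event, + = positive/flagged.
P(D) = 1/1000
P(+|D) = 99/100
P(+|D') = 6/100 = 3/50
P(+) = P(+|D)P(D) + P(+|D')P(D')
     = \frac{99}{100} × \frac{1}{1000} + \frac{3}{50} × \frac{999}{1000}
     = \frac{6093}{100000}
P(D|+) = P(+|D)P(D)/P(+) = \frac{11}{677}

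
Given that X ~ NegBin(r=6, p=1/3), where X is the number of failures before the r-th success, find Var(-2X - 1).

For X ~ NegBin(r=6, p=1/3), where X is the number of failures before the r-th success:
Var(X) = 36
Var(-2X - 1) = (-2)² × Var(X) = 4 × 36 = 144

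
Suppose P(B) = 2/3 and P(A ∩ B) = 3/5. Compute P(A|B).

P(A|B) = P(A ∩ B) / P(B)
= (3/5) / (2/3)
= 9/10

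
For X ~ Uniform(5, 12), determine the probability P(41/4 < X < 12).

P(41/4 < X < 12) = ∫_{41/4}^{12} f(x) dx
where f(x) = \frac{1}{7}
= \frac{1}{4}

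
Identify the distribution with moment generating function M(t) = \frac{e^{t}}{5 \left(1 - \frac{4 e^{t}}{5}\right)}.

The MGF M(t) = \frac{e^{t}}{5 \left(1 - \frac{4 e^{t}}{5}\right)} is the standard form for the Geometric distribution.
Comparing with the known MGF formula identifies: Geometric(p=1/5), X = trial number of first success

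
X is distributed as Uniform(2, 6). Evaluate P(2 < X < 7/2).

P(2 < X < 7/2) = ∫_{2}^{7/2} f(x) dx
where f(x) = \frac{1}{4}
= \frac{3}{8}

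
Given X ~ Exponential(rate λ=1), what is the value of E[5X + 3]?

For X ~ Exponential(rate λ=1):
E[X] = 1
E[5X + 3] = 5 × E[X] + 3 = 8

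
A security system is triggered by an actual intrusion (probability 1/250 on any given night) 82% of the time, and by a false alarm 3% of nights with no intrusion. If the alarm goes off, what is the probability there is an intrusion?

Let D = the rare event, + = positive/flagged.
P(D) = 1/250
P(+|D) = 82/100 = 41/50
P(+|D') = 3/100
P(+) = P(+|D)P(D) + P(+|D')P(D')
     = \frac{41}{50} × \frac{1}{250} + \frac{3}{100} × \frac{249}{250}
     = \frac{829}{25000}
P(D|+) = P(+|D)P(D)/P(+) = \frac{82}{829}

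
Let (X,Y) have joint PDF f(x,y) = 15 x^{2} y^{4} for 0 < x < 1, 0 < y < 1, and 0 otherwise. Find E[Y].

E[Y] = ∫_0^1 ∫_0^1 y × f(x,y) dx dy
= \frac{5}{6}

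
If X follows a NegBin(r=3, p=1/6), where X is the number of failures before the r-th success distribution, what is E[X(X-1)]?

E[X(X-1)] = E[X² - X] = E[X²] - E[X]
E[X] = 15
E[X²] = Var(X) + (E[X])² = 90 + (15)² = 315
E[X(X-1)] = 315 - 15 = 300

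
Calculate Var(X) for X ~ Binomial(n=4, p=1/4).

For X ~ Binomial(n=4, p=1/4):
Var(X) = \frac{3}{4}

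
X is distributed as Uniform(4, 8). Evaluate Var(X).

For X ~ Uniform(4, 8):
Var(X) = \frac{4}{3}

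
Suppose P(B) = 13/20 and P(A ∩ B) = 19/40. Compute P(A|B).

P(A|B) = P(A ∩ B) / P(B)
= (19/40) / (13/20)
= 19/26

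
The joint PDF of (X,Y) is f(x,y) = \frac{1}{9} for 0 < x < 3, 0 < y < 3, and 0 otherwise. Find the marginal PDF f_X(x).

f_X(x) = ∫_0^3 f(x,y) dy
= ∫_0^3 \frac{1}{9} dy
= \frac{1}{3} for 0 < x < 3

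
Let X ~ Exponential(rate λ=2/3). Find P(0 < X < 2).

P(0 < X < 2) = ∫_{0}^{2} f(x) dx
where f(x) = \frac{2 e^{- \frac{2 x}{3}}}{3}
= 1 - e^{- \frac{4}{3}}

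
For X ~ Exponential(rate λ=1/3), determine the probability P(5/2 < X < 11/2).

P(5/2 < X < 11/2) = ∫_{5/2}^{11/2} f(x) dx
where f(x) = \frac{e^{- \frac{x}{3}}}{3}
= - \frac{1 - e}{e^{\frac{11}{6}}}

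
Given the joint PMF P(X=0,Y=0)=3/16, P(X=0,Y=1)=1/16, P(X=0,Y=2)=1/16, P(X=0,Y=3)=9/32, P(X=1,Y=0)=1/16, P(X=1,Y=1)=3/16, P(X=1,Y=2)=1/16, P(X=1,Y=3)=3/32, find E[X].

First find marginal of X:
P(X=0) = 19/32
P(X=1) = 13/32
E[X] = 0 × 19/32 + 1 × 13/32 = 13/32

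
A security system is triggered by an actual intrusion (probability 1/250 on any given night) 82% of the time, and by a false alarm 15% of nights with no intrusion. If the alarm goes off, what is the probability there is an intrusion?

Let D = the rare event, + = positive/flagged.
P(D) = 1/250
P(+|D) = 82/100 = 41/50
P(+|D') = 15/100 = 3/20
P(+) = P(+|D)P(D) + P(+|D')P(D')
     = \frac{41}{50} × \frac{1}{250} + \frac{3}{20} × \frac{249}{250}
     = \frac{3817}{25000}
P(D|+) = P(+|D)P(D)/P(+) = \frac{82}{3817}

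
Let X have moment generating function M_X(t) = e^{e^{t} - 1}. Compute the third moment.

To find E[X^3], compute M^(3)(0):
M^(1)(t) = e^{t} e^{e^{t} - 1}
M^(2)(t) = e^{2 t} e^{e^{t} - 1} + e^{t} e^{e^{t} - 1}
M^(3)(t) = e^{3 t} e^{e^{t} - 1} + 3 e^{2 t} e^{e^{t} - 1} + e^{t} e^{e^{t} - 1}
M^(3)(0) = 5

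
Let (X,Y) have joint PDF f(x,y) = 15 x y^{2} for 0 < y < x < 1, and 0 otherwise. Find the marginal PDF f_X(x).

f_X(x) = ∫_0^x 15 x y^{2} dy = 5 x^{4}
for 0 < x < 1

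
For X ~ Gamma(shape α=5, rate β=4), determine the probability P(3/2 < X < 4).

P(3/2 < X < 4) = ∫_{3/2}^{4} f(x) dx
where f(x) = \frac{128 x^{4} e^{- 4 x}}{3}
= \frac{5 \left(-2135 + 69 e^{10}\right)}{3 e^{16}}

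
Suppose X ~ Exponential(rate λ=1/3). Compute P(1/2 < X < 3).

P(1/2 < X < 3) = ∫_{1/2}^{3} f(x) dx
where f(x) = \frac{e^{- \frac{x}{3}}}{3}
= - \frac{1}{e} + e^{- \frac{1}{6}}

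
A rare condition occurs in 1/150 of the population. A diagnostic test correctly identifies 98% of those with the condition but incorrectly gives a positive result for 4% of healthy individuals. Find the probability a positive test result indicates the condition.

Let D = the rare event, + = positive/flagged.
P(D) = 1/150
P(+|D) = 98/100 = 49/50
P(+|D') = 4/100 = 1/25
P(+) = P(+|D)P(D) + P(+|D')P(D')
     = \frac{49}{50} × \frac{1}{150} + \frac{1}{25} × \frac{149}{150}
     = \frac{347}{7500}
P(D|+) = P(+|D)P(D)/P(+) = \frac{49}{347}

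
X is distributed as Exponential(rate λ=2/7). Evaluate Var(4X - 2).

For X ~ Exponential(rate λ=2/7):
Var(X) = \frac{49}{4}
Var(4X - 2) = (4)² × Var(X) = 16 × \frac{49}{4} = 196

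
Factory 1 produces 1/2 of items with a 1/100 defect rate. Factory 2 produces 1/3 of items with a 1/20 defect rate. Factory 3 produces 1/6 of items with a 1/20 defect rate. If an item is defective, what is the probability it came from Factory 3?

Using Bayes' theorem:
P(F1) = 1/2, P(D|F1) = 1/100
P(F2) = 1/3, P(D|F2) = 1/20
P(F3) = 1/6, P(D|F3) = 1/20
P(D) = P(D|F1)P(F1) + P(D|F2)P(F2) + P(D|F3)P(F3)
     = \frac{3}{100}
P(F3|D) = P(D|F3)P(F3) / P(D)
= \frac{5}{18}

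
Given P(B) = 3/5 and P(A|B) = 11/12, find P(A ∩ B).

By definition, P(A|B) = P(A ∩ B) / P(B)
So P(A ∩ B) = P(A|B) × P(B)
= 11/12 × 3/5
= 11/20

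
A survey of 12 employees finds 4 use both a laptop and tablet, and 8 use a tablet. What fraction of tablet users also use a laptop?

P(A ∩ B) = 4/12 = 1/3
P(B) = 8/12 = 2/3
P(A|B) = P(A ∩ B) / P(B) = (1/3) / (2/3) = 1/2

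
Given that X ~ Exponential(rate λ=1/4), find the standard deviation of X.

For X ~ Exponential(rate λ=1/4):
Var(X) = 16
SD(X) = √(Var(X)) = √(16) = 4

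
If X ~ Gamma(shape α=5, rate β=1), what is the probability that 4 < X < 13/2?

P(4 < X < 13/2) = ∫_{4}^{13/2} f(x) dx
where f(x) = \frac{x^{4} e^{- x}}{24}
= - \frac{19043}{128 e^{\frac{13}{2}}} + \frac{103}{3 e^{4}}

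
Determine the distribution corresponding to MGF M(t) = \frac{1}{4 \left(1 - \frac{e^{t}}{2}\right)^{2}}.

The MGF M(t) = \frac{1}{4 \left(1 - \frac{e^{t}}{2}\right)^{2}} is the standard form for the NegativeBinomial distribution.
Comparing with the known MGF formula identifies: NegBin(r=2, p=1/2), X = failures before r-th success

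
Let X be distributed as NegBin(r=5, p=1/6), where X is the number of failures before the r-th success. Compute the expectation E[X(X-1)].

E[X(X-1)] = E[X² - X] = E[X²] - E[X]
E[X] = 25
E[X²] = Var(X) + (E[X])² = 150 + (25)² = 775
E[X(X-1)] = 775 - 25 = 750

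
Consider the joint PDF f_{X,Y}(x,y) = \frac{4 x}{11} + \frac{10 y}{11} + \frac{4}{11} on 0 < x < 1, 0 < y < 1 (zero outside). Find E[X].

E[X] = ∫_0^1 ∫_0^1 x × f(x,y) dy dx
= ∫_0^1 ∫_0^1 x × (\frac{4 x}{11} + \frac{10 y}{11} + \frac{4}{11}) dy dx
= \frac{35}{66}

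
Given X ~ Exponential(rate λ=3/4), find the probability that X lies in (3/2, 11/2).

P(3/2 < X < 11/2) = ∫_{3/2}^{11/2} f(x) dx
where f(x) = \frac{3 e^{- \frac{3 x}{4}}}{4}
= - \frac{1 - e^{3}}{e^{\frac{33}{8}}}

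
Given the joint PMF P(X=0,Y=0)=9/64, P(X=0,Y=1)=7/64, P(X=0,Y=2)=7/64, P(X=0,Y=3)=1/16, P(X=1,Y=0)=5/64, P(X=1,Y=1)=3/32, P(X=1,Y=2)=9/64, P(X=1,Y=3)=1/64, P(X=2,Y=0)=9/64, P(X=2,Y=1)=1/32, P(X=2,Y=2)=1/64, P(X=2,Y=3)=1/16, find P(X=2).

P(X=2) = P(X=2,Y=0) + P(X=2,Y=1) + P(X=2,Y=2) + P(X=2,Y=3)
= 9/64 + 1/32 + 1/64 + 1/16
= 1/4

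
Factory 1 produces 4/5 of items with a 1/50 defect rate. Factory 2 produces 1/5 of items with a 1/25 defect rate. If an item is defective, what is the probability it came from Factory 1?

Using Bayes' theorem:
P(F1) = 4/5, P(D|F1) = 1/50
P(F2) = 1/5, P(D|F2) = 1/25
P(D) = P(D|F1)P(F1) + P(D|F2)P(F2)
     = \frac{3}{125}
P(F1|D) = P(D|F1)P(F1) / P(D)
= \frac{2}{3}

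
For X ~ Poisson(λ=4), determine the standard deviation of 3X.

For X ~ Poisson(λ=4):
Var(X) = 4
SD(X) = √(Var(X)) = √(4) = 2
SD(3X) = |3| × SD(X) = 3 × 2 = 6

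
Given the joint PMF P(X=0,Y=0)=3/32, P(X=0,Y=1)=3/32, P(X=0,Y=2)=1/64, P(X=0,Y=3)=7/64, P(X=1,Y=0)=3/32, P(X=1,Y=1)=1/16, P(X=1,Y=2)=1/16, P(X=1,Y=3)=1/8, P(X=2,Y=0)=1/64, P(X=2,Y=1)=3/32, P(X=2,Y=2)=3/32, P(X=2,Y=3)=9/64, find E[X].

First find marginal of X:
P(X=0) = 5/16
P(X=1) = 11/32
P(X=2) = 11/32
E[X] = 0 × 5/16 + 1 × 11/32 + 2 × 11/32 = 33/32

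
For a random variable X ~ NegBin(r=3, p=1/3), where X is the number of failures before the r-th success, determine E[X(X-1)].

E[X(X-1)] = E[X² - X] = E[X²] - E[X]
E[X] = 6
E[X²] = Var(X) + (E[X])² = 18 + (6)² = 54
E[X(X-1)] = 54 - 6 = 48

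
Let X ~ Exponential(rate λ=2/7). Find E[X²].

Using the identity E[X²] = Var(X) + (E[X])²:
E[X] = \frac{7}{2}
Var(X) = \frac{49}{4}
E[X²] = \frac{49}{4} + (\frac{7}{2})²
= \frac{49}{2}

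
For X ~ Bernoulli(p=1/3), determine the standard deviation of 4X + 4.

For X ~ Bernoulli(p=1/3):
Var(X) = \frac{2}{9}
SD(X) = √(Var(X)) = √(\frac{2}{9}) = \frac{\sqrt{2}}{3}
SD(4X + 4) = |4| × SD(X) = 4 × \frac{\sqrt{2}}{3} = \frac{4 \sqrt{2}}{3}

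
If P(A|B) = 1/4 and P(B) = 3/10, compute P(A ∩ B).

By definition, P(A|B) = P(A ∩ B) / P(B)
So P(A ∩ B) = P(A|B) × P(B)
= 1/4 × 3/10
= 3/40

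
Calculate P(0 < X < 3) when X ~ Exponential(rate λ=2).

P(0 < X < 3) = ∫_{0}^{3} f(x) dx
where f(x) = 2 e^{- 2 x}
= 1 - e^{-6}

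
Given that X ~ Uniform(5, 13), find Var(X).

For X ~ Uniform(5, 13):
Var(X) = \frac{16}{3}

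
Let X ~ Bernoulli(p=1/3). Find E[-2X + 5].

For X ~ Bernoulli(p=1/3):
E[X] = \frac{1}{3}
E[-2X + 5] = -2 × E[X] + 5 = \frac{13}{3}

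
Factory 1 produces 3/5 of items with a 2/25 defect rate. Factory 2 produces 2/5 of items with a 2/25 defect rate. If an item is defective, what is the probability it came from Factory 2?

Using Bayes' theorem:
P(F1) = 3/5, P(D|F1) = 2/25
P(F2) = 2/5, P(D|F2) = 2/25
P(D) = P(D|F1)P(F1) + P(D|F2)P(F2)
     = \frac{2}{25}
P(F2|D) = P(D|F2)P(F2) / P(D)
= \frac{2}{5}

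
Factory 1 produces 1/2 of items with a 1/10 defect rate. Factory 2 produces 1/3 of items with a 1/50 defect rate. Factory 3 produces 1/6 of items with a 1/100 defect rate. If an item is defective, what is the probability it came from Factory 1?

Using Bayes' theorem:
P(F1) = 1/2, P(D|F1) = 1/10
P(F2) = 1/3, P(D|F2) = 1/50
P(F3) = 1/6, P(D|F3) = 1/100
P(D) = P(D|F1)P(F1) + P(D|F2)P(F2) + P(D|F3)P(F3)
     = \frac{7}{120}
P(F1|D) = P(D|F1)P(F1) / P(D)
= \frac{6}{7}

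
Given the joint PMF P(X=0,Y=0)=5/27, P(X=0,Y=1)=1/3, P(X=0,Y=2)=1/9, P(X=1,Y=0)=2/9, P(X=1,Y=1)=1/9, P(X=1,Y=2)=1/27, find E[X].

First find marginal of X:
P(X=0) = 17/27
P(X=1) = 10/27
E[X] = 0 × 17/27 + 1 × 10/27 = 10/27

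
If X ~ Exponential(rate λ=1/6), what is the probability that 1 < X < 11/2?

P(1 < X < 11/2) = ∫_{1}^{11/2} f(x) dx
where f(x) = \frac{e^{- \frac{x}{6}}}{6}
= - \frac{1}{e^{\frac{11}{12}}} + e^{- \frac{1}{6}}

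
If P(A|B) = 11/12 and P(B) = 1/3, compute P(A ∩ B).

By definition, P(A|B) = P(A ∩ B) / P(B)
So P(A ∩ B) = P(A|B) × P(B)
= 11/12 × 1/3
= 11/36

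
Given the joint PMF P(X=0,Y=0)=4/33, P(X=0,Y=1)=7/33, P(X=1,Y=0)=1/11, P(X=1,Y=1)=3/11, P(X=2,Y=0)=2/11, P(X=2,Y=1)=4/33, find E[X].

First find marginal of X:
P(X=0) = 1/3
P(X=1) = 4/11
P(X=2) = 10/33
E[X] = 0 × 1/3 + 1 × 4/11 + 2 × 10/33 = 32/33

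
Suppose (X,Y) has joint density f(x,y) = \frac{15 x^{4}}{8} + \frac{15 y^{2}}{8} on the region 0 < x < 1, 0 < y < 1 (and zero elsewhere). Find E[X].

E[X] = ∫_0^1 ∫_0^1 x × f(x,y) dy dx
= ∫_0^1 ∫_0^1 x × (\frac{15 x^{4}}{8} + \frac{15 y^{2}}{8}) dy dx
= \frac{5}{8}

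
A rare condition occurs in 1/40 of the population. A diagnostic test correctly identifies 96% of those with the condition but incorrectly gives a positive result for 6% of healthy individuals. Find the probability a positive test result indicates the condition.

Let D = the rare event, + = positive/flagged.
P(D) = 1/40
P(+|D) = 96/100 = 24/25
P(+|D') = 6/100 = 3/50
P(+) = P(+|D)P(D) + P(+|D')P(D')
     = \frac{24}{25} × \frac{1}{40} + \frac{3}{50} × \frac{39}{40}
     = \frac{33}{400}
P(D|+) = P(+|D)P(D)/P(+) = \frac{16}{55}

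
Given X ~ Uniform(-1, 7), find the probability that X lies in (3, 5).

P(3 < X < 5) = ∫_{3}^{5} f(x) dx
where f(x) = \frac{1}{8}
= \frac{1}{4}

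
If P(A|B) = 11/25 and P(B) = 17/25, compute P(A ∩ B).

By definition, P(A|B) = P(A ∩ B) / P(B)
So P(A ∩ B) = P(A|B) × P(B)
= 11/25 × 17/25
= 187/625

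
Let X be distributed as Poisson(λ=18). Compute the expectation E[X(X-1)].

E[X(X-1)] = E[X² - X] = E[X²] - E[X]
E[X] = 18
E[X²] = Var(X) + (E[X])² = 18 + (18)² = 342
E[X(X-1)] = 342 - 18 = 324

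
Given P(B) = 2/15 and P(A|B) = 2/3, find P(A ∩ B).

By definition, P(A|B) = P(A ∩ B) / P(B)
So P(A ∩ B) = P(A|B) × P(B)
= 2/3 × 2/15
= 4/45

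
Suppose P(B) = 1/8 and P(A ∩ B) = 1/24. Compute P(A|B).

P(A|B) = P(A ∩ B) / P(B)
= (1/24) / (1/8)
= 1/3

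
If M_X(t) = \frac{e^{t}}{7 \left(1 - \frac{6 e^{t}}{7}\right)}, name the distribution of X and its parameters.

The MGF M(t) = \frac{e^{t}}{7 \left(1 - \frac{6 e^{t}}{7}\right)} is the standard form for the Geometric distribution.
Comparing with the known MGF formula identifies: Geometric(p=1/7), X = trial number of first success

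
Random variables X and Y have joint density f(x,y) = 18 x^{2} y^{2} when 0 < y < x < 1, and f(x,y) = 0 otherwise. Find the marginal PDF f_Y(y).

f_Y(y) = ∫_y^1 18 x^{2} y^{2} dx = 6 y^{2} \left(1 - y^{3}\right)
for 0 < y < 1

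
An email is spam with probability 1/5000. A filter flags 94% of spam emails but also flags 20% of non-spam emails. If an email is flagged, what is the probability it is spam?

Let D = the rare event, + = positive/flagged.
P(D) = 1/5000
P(+|D) = 94/100 = 47/50
P(+|D') = 20/100 = 1/5
P(+) = P(+|D)P(D) + P(+|D')P(D')
     = \frac{47}{50} × \frac{1}{5000} + \frac{1}{5} × \frac{4999}{5000}
     = \frac{50037}{250000}
P(D|+) = P(+|D)P(D)/P(+) = \frac{47}{50037}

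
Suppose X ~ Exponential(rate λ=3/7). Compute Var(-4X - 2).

For X ~ Exponential(rate λ=3/7):
Var(X) = \frac{49}{9}
Var(-4X - 2) = (-4)² × Var(X) = 16 × \frac{49}{9} = \frac{784}{9}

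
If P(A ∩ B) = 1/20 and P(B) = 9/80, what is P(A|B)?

P(A|B) = P(A ∩ B) / P(B)
= (1/20) / (9/80)
= 4/9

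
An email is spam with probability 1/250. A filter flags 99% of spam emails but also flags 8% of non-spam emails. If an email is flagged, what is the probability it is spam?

Let D = the rare event, + = positive/flagged.
P(D) = 1/250
P(+|D) = 99/100
P(+|D') = 8/100 = 2/25
P(+) = P(+|D)P(D) + P(+|D')P(D')
     = \frac{99}{100} × \frac{1}{250} + \frac{2}{25} × \frac{249}{250}
     = \frac{2091}{25000}
P(D|+) = P(+|D)P(D)/P(+) = \frac{33}{697}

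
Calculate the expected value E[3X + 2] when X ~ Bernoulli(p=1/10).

For X ~ Bernoulli(p=1/10):
E[X] = \frac{1}{10}
E[3X + 2] = 3 × E[X] + 2 = \frac{23}{10}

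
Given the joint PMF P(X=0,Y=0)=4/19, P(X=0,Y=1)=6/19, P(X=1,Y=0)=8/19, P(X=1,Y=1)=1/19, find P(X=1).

P(X=1) = P(X=1,Y=0) + P(X=1,Y=1)
= 8/19 + 1/19
= 9/19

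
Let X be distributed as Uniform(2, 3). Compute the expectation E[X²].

Using the identity E[X²] = Var(X) + (E[X])²:
E[X] = \frac{5}{2}
Var(X) = \frac{1}{12}
E[X²] = \frac{1}{12} + (\frac{5}{2})²
= \frac{19}{3}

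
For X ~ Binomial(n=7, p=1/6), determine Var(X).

For X ~ Binomial(n=7, p=1/6):
Var(X) = \frac{35}{36}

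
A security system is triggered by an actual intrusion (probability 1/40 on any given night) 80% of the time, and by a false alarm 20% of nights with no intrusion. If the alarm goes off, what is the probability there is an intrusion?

Let D = the rare event, + = positive/flagged.
P(D) = 1/40
P(+|D) = 80/100 = 4/5
P(+|D') = 20/100 = 1/5
P(+) = P(+|D)P(D) + P(+|D')P(D')
     = \frac{4}{5} × \frac{1}{40} + \frac{1}{5} × \frac{39}{40}
     = \frac{43}{200}
P(D|+) = P(+|D)P(D)/P(+) = \frac{4}{43}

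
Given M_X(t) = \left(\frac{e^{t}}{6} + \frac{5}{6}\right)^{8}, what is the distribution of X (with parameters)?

The MGF M(t) = \left(\frac{e^{t}}{6} + \frac{5}{6}\right)^{8} is the standard form for the Binomial distribution.
Comparing with the known MGF formula identifies: Binomial(n=8, p=1/6)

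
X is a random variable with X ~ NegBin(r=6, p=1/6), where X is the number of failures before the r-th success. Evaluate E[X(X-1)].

E[X(X-1)] = E[X² - X] = E[X²] - E[X]
E[X] = 30
E[X²] = Var(X) + (E[X])² = 180 + (30)² = 1080
E[X(X-1)] = 1080 - 30 = 1050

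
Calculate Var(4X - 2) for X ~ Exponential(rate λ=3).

For X ~ Exponential(rate λ=3):
Var(X) = \frac{1}{9}
Var(4X - 2) = (4)² × Var(X) = 16 × \frac{1}{9} = \frac{16}{9}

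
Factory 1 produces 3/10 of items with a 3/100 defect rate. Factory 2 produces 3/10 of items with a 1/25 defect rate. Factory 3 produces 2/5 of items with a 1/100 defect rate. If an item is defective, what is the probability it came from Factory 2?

Using Bayes' theorem:
P(F1) = 3/10, P(D|F1) = 3/100
P(F2) = 3/10, P(D|F2) = 1/25
P(F3) = 2/5, P(D|F3) = 1/100
P(D) = P(D|F1)P(F1) + P(D|F2)P(F2) + P(D|F3)P(F3)
     = \frac{1}{40}
P(F2|D) = P(D|F2)P(F2) / P(D)
= \frac{12}{25}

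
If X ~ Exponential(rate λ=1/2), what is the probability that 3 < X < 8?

P(3 < X < 8) = ∫_{3}^{8} f(x) dx
where f(x) = \frac{e^{- \frac{x}{2}}}{2}
= - \frac{1}{e^{4}} + e^{- \frac{3}{2}}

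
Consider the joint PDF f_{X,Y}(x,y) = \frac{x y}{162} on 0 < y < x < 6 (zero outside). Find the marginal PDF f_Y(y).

f_Y(y) = ∫_y^6 \frac{x y}{162} dx = \frac{y \left(36 - y^{2}\right)}{324}
for 0 < y < 6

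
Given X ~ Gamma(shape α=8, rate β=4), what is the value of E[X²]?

Using the identity E[X²] = Var(X) + (E[X])²:
E[X] = 2
Var(X) = \frac{1}{2}
E[X²] = \frac{1}{2} + (2)²
= \frac{9}{2}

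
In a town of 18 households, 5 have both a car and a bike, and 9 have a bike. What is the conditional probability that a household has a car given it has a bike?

P(A ∩ B) = 5/18
P(B) = 9/18 = 1/2
P(A|B) = P(A ∩ B) / P(B) = (5/18) / (1/2) = 5/9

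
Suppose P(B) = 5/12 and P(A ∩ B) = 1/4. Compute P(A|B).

P(A|B) = P(A ∩ B) / P(B)
= (1/4) / (5/12)
= 3/5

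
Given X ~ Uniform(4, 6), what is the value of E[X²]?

Using the identity E[X²] = Var(X) + (E[X])²:
E[X] = 5
Var(X) = \frac{1}{3}
E[X²] = \frac{1}{3} + (5)²
= \frac{76}{3}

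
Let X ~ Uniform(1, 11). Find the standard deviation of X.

For X ~ Uniform(1, 11):
Var(X) = \frac{25}{3}
SD(X) = √(Var(X)) = √(\frac{25}{3}) = \frac{5 \sqrt{3}}{3}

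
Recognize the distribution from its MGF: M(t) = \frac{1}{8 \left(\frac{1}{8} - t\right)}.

The MGF M(t) = \frac{1}{8 \left(\frac{1}{8} - t\right)} is the standard form for the Exponential distribution.
Comparing with the known MGF formula identifies: Exponential(rate λ=1/8)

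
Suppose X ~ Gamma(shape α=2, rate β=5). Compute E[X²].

Using the identity E[X²] = Var(X) + (E[X])²:
E[X] = \frac{2}{5}
Var(X) = \frac{2}{25}
E[X²] = \frac{2}{25} + (\frac{2}{5})²
= \frac{6}{25}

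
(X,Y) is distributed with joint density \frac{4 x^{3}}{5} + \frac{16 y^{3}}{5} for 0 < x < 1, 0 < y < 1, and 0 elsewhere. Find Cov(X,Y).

E[XY] = ∫∫ xy × f(x,y) dx dy = \frac{2}{5}
E[X] = \frac{14}{25}
E[Y] = \frac{37}{50}
Cov(X,Y) = E[XY] - E[X]E[Y] = - \frac{9}{625}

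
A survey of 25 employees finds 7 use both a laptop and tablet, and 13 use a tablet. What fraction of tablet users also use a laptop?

P(A ∩ B) = 7/25
P(B) = 13/25
P(A|B) = P(A ∩ B) / P(B) = (7/25) / (13/25) = 7/13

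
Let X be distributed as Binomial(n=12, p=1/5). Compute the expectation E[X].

For X ~ Binomial(n=12, p=1/5), the expected value is:
E[X] = \frac{12}{5}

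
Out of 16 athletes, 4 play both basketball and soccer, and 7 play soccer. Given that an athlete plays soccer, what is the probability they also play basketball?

P(A ∩ B) = 4/16 = 1/4
P(B) = 7/16
P(A|B) = P(A ∩ B) / P(B) = (1/4) / (7/16) = 4/7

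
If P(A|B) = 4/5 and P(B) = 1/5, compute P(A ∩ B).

By definition, P(A|B) = P(A ∩ B) / P(B)
So P(A ∩ B) = P(A|B) × P(B)
= 4/5 × 1/5
= 4/25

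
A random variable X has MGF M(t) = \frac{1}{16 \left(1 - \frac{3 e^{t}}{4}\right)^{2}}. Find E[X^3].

To find E[X^3], compute M^(3)(0):
M^(1)(t) = \frac{3 e^{t}}{32 \left(1 - \frac{3 e^{t}}{4}\right)^{3}}
M^(2)(t) = \frac{3 e^{t}}{32 \left(1 - \frac{3 e^{t}}{4}\right)^{3}} + \frac{27 e^{2 t}}{128 \left(1 - \frac{3 e^{t}}{4}\right)^{4}}
M^(3)(t) = \frac{3 e^{t}}{32 \left(1 - \frac{3 e^{t}}{4}\right)^{3}} + \frac{81 e^{2 t}}{128 \left(1 - \frac{3 e^{t}}{4}\right)^{4}} + \frac{81 e^{3 t}}{128 \left(1 - \frac{3 e^{t}}{4}\right)^{5}}
M^(3)(0) = 816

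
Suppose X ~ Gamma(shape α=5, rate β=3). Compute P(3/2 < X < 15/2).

P(3/2 < X < 15/2) = ∫_{3/2}^{15/2} f(x) dx
where f(x) = \frac{81 x^{4} e^{- 3 x}}{8}
= \frac{-1645283 + 6131 e^{18}}{128 e^{\frac{45}{2}}}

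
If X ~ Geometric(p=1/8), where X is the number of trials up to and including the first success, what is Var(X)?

For X ~ Geometric(p=1/8), where X is the number of trials up to and including the first success:
Var(X) = 56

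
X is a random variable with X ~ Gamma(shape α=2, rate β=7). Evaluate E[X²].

Using the identity E[X²] = Var(X) + (E[X])²:
E[X] = \frac{2}{7}
Var(X) = \frac{2}{49}
E[X²] = \frac{2}{49} + (\frac{2}{7})²
= \frac{6}{49}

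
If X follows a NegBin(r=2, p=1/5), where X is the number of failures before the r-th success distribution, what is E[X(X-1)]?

E[X(X-1)] = E[X² - X] = E[X²] - E[X]
E[X] = 8
E[X²] = Var(X) + (E[X])² = 40 + (8)² = 104
E[X(X-1)] = 104 - 8 = 96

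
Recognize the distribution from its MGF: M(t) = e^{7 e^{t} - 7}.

The MGF M(t) = e^{7 e^{t} - 7} is the standard form for the Poisson distribution.
Comparing with the known MGF formula identifies: Poisson(λ=7)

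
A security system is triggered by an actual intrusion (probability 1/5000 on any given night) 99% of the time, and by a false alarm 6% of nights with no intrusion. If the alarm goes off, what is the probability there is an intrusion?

Let D = the rare event, + = positive/flagged.
P(D) = 1/5000
P(+|D) = 99/100
P(+|D') = 6/100 = 3/50
P(+) = P(+|D)P(D) + P(+|D')P(D')
     = \frac{99}{100} × \frac{1}{5000} + \frac{3}{50} × \frac{4999}{5000}
     = \frac{30093}{500000}
P(D|+) = P(+|D)P(D)/P(+) = \frac{33}{10031}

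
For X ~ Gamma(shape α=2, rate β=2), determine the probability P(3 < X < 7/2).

P(3 < X < 7/2) = ∫_{3}^{7/2} f(x) dx
where f(x) = 4 x e^{- 2 x}
= \frac{-8 + 7 e}{e^{7}}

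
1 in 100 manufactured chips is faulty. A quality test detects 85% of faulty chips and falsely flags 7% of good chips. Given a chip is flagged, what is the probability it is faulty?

Let D = the rare event, + = positive/flagged.
P(D) = 1/100
P(+|D) = 85/100 = 17/20
P(+|D') = 7/100
P(+) = P(+|D)P(D) + P(+|D')P(D')
     = \frac{17}{20} × \frac{1}{100} + \frac{7}{100} × \frac{99}{100}
     = \frac{389}{5000}
P(D|+) = P(+|D)P(D)/P(+) = \frac{85}{778}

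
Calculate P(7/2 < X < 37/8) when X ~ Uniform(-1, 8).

P(7/2 < X < 37/8) = ∫_{7/2}^{37/8} f(x) dx
where f(x) = \frac{1}{9}
= \frac{1}{8}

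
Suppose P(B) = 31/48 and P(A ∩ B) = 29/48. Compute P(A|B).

P(A|B) = P(A ∩ B) / P(B)
= (29/48) / (31/48)
= 29/31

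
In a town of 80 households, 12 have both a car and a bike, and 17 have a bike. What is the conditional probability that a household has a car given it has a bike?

P(A ∩ B) = 12/80 = 3/20
P(B) = 17/80
P(A|B) = P(A ∩ B) / P(B) = (3/20) / (17/80) = 12/17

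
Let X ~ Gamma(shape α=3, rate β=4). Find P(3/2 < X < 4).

P(3/2 < X < 4) = ∫_{3/2}^{4} f(x) dx
where f(x) = 32 x^{2} e^{- 4 x}
= \frac{5 \left(-29 + 5 e^{10}\right)}{e^{16}}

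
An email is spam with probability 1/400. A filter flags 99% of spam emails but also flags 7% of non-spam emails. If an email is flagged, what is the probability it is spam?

Let D = the rare event, + = positive/flagged.
P(D) = 1/400
P(+|D) = 99/100
P(+|D') = 7/100
P(+) = P(+|D)P(D) + P(+|D')P(D')
     = \frac{99}{100} × \frac{1}{400} + \frac{7}{100} × \frac{399}{400}
     = \frac{723}{10000}
P(D|+) = P(+|D)P(D)/P(+) = \frac{33}{964}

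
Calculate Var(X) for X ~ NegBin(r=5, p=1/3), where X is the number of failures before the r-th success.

For X ~ NegBin(r=5, p=1/3), where X is the number of failures before the r-th success:
Var(X) = 30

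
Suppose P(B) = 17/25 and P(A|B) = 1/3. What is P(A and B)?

By definition, P(A|B) = P(A ∩ B) / P(B)
So P(A ∩ B) = P(A|B) × P(B)
= 1/3 × 17/25
= 17/75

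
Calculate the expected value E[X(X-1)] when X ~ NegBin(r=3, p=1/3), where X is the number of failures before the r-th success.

E[X(X-1)] = E[X² - X] = E[X²] - E[X]
E[X] = 6
E[X²] = Var(X) + (E[X])² = 18 + (6)² = 54
E[X(X-1)] = 54 - 6 = 48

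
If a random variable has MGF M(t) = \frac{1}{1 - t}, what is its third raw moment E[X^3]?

To find E[X^3], compute M^(3)(0):
M^(1)(t) = \frac{1}{\left(1 - t\right)^{2}}
M^(2)(t) = \frac{2}{\left(1 - t\right)^{3}}
M^(3)(t) = \frac{6}{\left(1 - t\right)^{4}}
M^(3)(0) = 6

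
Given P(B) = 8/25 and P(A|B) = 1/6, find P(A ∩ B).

By definition, P(A|B) = P(A ∩ B) / P(B)
So P(A ∩ B) = P(A|B) × P(B)
= 1/6 × 8/25
= 4/75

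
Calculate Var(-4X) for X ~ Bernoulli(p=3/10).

For X ~ Bernoulli(p=3/10):
Var(X) = \frac{21}{100}
Var(-4X) = (-4)² × Var(X) = 16 × \frac{21}{100} = \frac{84}{25}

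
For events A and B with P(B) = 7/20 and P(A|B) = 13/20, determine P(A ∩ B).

By definition, P(A|B) = P(A ∩ B) / P(B)
So P(A ∩ B) = P(A|B) × P(B)
= 13/20 × 7/20
= 91/400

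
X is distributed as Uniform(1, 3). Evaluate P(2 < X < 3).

P(2 < X < 3) = ∫_{2}^{3} f(x) dx
where f(x) = \frac{1}{2}
= \frac{1}{2}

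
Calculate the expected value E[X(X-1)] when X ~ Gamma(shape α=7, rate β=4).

E[X(X-1)] = E[X² - X] = E[X²] - E[X]
E[X] = \frac{7}{4}
E[X²] = Var(X) + (E[X])² = \frac{7}{16} + (\frac{7}{4})² = \frac{7}{2}
E[X(X-1)] = \frac{7}{2} - \frac{7}{4} = \frac{7}{4}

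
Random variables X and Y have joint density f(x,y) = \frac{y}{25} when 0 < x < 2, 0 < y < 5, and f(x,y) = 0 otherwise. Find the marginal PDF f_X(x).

f_X(x) = ∫_0^5 f(x,y) dy
= ∫_0^5 \frac{y}{25} dy
= \frac{1}{2} for 0 < x < 2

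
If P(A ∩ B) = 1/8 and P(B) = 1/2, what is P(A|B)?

P(A|B) = P(A ∩ B) / P(B)
= (1/8) / (1/2)
= 1/4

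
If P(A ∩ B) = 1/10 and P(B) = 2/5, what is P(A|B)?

P(A|B) = P(A ∩ B) / P(B)
= (1/10) / (2/5)
= 1/4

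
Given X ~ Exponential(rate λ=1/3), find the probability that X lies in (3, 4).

P(3 < X < 4) = ∫_{3}^{4} f(x) dx
where f(x) = \frac{e^{- \frac{x}{3}}}{3}
= - \frac{1}{e^{\frac{4}{3}}} + e^{-1}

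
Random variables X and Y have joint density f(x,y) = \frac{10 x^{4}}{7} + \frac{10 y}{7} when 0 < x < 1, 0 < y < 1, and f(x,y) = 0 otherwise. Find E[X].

E[X] = ∫_0^1 ∫_0^1 x × f(x,y) dy dx
= ∫_0^1 ∫_0^1 x × (\frac{10 x^{4}}{7} + \frac{10 y}{7}) dy dx
= \frac{25}{42}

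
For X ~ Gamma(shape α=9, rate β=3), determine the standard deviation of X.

For X ~ Gamma(shape α=9, rate β=3):
Var(X) = 1
SD(X) = √(Var(X)) = √(1) = 1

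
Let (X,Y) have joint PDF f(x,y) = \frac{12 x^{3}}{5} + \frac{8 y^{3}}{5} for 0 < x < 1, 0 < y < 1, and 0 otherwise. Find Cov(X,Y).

E[XY] = ∫∫ xy × f(x,y) dx dy = \frac{2}{5}
E[X] = \frac{17}{25}
E[Y] = \frac{31}{50}
Cov(X,Y) = E[XY] - E[X]E[Y] = - \frac{27}{1250}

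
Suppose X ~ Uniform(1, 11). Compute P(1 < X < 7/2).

P(1 < X < 7/2) = ∫_{1}^{7/2} f(x) dx
where f(x) = \frac{1}{10}
= \frac{1}{4}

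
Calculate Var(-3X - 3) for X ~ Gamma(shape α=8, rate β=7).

For X ~ Gamma(shape α=8, rate β=7):
Var(X) = \frac{8}{49}
Var(-3X - 3) = (-3)² × Var(X) = 9 × \frac{8}{49} = \frac{72}{49}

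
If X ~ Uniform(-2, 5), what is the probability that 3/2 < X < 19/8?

P(3/2 < X < 19/8) = ∫_{3/2}^{19/8} f(x) dx
where f(x) = \frac{1}{7}
= \frac{1}{8}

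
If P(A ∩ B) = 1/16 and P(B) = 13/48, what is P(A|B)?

P(A|B) = P(A ∩ B) / P(B)
= (1/16) / (13/48)
= 3/13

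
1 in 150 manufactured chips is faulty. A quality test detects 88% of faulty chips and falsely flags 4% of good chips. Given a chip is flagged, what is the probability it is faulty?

Let D = the rare event, + = positive/flagged.
P(D) = 1/150
P(+|D) = 88/100 = 22/25
P(+|D') = 4/100 = 1/25
P(+) = P(+|D)P(D) + P(+|D')P(D')
     = \frac{22}{25} × \frac{1}{150} + \frac{1}{25} × \frac{149}{150}
     = \frac{57}{1250}
P(D|+) = P(+|D)P(D)/P(+) = \frac{22}{171}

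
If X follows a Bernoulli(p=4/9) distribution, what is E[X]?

For X ~ Bernoulli(p=4/9), the expected value is:
E[X] = \frac{4}{9}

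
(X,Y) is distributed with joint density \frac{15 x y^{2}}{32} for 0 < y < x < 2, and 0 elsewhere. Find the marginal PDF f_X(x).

f_X(x) = ∫_0^x \frac{15 x y^{2}}{32} dy = \frac{5 x^{4}}{32}
for 0 < x < 2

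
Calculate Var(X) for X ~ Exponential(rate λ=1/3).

For X ~ Exponential(rate λ=1/3):
Var(X) = 9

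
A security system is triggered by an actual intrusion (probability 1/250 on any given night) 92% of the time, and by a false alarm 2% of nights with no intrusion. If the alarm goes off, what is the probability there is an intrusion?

Let D = the rare event, + = positive/flagged.
P(D) = 1/250
P(+|D) = 92/100 = 23/25
P(+|D') = 2/100 = 1/50
P(+) = P(+|D)P(D) + P(+|D')P(D')
     = \frac{23}{25} × \frac{1}{250} + \frac{1}{50} × \frac{249}{250}
     = \frac{59}{2500}
P(D|+) = P(+|D)P(D)/P(+) = \frac{46}{295}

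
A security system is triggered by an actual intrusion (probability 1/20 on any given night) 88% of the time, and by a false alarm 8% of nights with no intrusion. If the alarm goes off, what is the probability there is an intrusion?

Let D = the rare event, + = positive/flagged.
P(D) = 1/20
P(+|D) = 88/100 = 22/25
P(+|D') = 8/100 = 2/25
P(+) = P(+|D)P(D) + P(+|D')P(D')
     = \frac{22}{25} × \frac{1}{20} + \frac{2}{25} × \frac{19}{20}
     = \frac{3}{25}
P(D|+) = P(+|D)P(D)/P(+) = \frac{11}{30}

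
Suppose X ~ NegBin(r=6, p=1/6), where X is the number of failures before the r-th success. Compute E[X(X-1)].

E[X(X-1)] = E[X² - X] = E[X²] - E[X]
E[X] = 30
E[X²] = Var(X) + (E[X])² = 180 + (30)² = 1080
E[X(X-1)] = 1080 - 30 = 1050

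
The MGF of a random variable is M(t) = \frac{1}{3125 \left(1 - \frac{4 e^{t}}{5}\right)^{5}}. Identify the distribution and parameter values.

The MGF M(t) = \frac{1}{3125 \left(1 - \frac{4 e^{t}}{5}\right)^{5}} is the standard form for the NegativeBinomial distribution.
Comparing with the known MGF formula identifies: NegBin(r=5, p=1/5), X = failures before r-th success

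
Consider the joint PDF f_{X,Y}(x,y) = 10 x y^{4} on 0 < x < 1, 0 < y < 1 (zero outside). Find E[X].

E[X] = ∫_0^1 ∫_0^1 x × f(x,y) dy dx
= ∫_0^1 ∫_0^1 x × (10 x y^{4}) dy dx
= \frac{2}{3}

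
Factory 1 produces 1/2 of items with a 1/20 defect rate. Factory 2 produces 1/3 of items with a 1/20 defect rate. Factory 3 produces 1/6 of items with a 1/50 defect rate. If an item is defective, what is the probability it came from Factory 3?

Using Bayes' theorem:
P(F1) = 1/2, P(D|F1) = 1/20
P(F2) = 1/3, P(D|F2) = 1/20
P(F3) = 1/6, P(D|F3) = 1/50
P(D) = P(D|F1)P(F1) + P(D|F2)P(F2) + P(D|F3)P(F3)
     = \frac{9}{200}
P(F3|D) = P(D|F3)P(F3) / P(D)
= \frac{2}{27}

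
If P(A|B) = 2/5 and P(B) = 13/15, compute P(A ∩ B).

By definition, P(A|B) = P(A ∩ B) / P(B)
So P(A ∩ B) = P(A|B) × P(B)
= 2/5 × 13/15
= 26/75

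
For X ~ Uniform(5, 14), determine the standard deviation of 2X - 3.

For X ~ Uniform(5, 14):
Var(X) = \frac{27}{4}
SD(X) = √(Var(X)) = √(\frac{27}{4}) = \frac{3 \sqrt{3}}{2}
SD(2X - 3) = |2| × SD(X) = 2 × \frac{3 \sqrt{3}}{2} = 3 \sqrt{3}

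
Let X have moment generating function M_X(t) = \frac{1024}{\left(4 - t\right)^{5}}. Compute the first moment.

To find E[X], compute M^(1)(0):
M^(1)(t) = \frac{5120}{\left(4 - t\right)^{6}}
M^(1)(0) = \frac{5}{4}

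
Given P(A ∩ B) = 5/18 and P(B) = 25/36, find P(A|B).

P(A|B) = P(A ∩ B) / P(B)
= (5/18) / (25/36)
= 2/5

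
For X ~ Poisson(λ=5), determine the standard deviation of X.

For X ~ Poisson(λ=5):
Var(X) = 5
SD(X) = √(Var(X)) = √(5) = \sqrt{5}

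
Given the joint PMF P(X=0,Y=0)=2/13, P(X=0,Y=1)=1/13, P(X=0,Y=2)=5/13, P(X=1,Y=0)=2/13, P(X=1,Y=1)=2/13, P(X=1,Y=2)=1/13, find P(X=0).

P(X=0) = P(X=0,Y=0) + P(X=0,Y=1) + P(X=0,Y=2)
= 2/13 + 1/13 + 5/13
= 8/13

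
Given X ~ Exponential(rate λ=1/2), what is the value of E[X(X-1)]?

E[X(X-1)] = E[X² - X] = E[X²] - E[X]
E[X] = 2
E[X²] = Var(X) + (E[X])² = 4 + (2)² = 8
E[X(X-1)] = 8 - 2 = 6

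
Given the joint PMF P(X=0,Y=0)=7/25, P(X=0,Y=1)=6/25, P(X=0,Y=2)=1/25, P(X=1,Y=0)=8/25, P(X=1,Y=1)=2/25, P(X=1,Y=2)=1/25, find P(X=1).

P(X=1) = P(X=1,Y=0) + P(X=1,Y=1) + P(X=1,Y=2)
= 8/25 + 2/25 + 1/25
= 11/25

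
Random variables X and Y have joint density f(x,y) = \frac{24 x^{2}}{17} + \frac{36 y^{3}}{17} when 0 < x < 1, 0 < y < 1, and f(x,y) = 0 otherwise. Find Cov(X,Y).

E[XY] = ∫∫ xy × f(x,y) dx dy = \frac{33}{85}
E[X] = \frac{21}{34}
E[Y] = \frac{56}{85}
Cov(X,Y) = E[XY] - E[X]E[Y] = - \frac{27}{1445}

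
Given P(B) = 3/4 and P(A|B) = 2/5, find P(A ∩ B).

By definition, P(A|B) = P(A ∩ B) / P(B)
So P(A ∩ B) = P(A|B) × P(B)
= 2/5 × 3/4
= 3/10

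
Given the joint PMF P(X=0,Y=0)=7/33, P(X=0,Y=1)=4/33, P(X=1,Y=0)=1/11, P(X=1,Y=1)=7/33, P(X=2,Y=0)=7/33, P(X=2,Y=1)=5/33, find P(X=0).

P(X=0) = P(X=0,Y=0) + P(X=0,Y=1)
= 7/33 + 4/33
= 1/3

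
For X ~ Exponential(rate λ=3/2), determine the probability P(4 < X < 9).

P(4 < X < 9) = ∫_{4}^{9} f(x) dx
where f(x) = \frac{3 e^{- \frac{3 x}{2}}}{2}
= - \frac{1}{e^{\frac{27}{2}}} + e^{-6}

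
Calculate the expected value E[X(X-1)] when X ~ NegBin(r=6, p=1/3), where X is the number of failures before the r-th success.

E[X(X-1)] = E[X² - X] = E[X²] - E[X]
E[X] = 12
E[X²] = Var(X) + (E[X])² = 36 + (12)² = 180
E[X(X-1)] = 180 - 12 = 168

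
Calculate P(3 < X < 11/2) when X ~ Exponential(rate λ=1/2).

P(3 < X < 11/2) = ∫_{3}^{11/2} f(x) dx
where f(x) = \frac{e^{- \frac{x}{2}}}{2}
= - \frac{1}{e^{\frac{11}{4}}} + e^{- \frac{3}{2}}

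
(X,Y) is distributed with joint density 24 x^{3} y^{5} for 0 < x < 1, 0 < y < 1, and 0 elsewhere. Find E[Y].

E[Y] = ∫_0^1 ∫_0^1 y × f(x,y) dx dy
= \frac{6}{7}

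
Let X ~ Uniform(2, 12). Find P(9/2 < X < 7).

P(9/2 < X < 7) = ∫_{9/2}^{7} f(x) dx
where f(x) = \frac{1}{10}
= \frac{1}{4}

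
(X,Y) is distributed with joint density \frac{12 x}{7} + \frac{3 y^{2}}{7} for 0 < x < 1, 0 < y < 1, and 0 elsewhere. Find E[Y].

E[Y] = ∫_0^1 ∫_0^1 y × f(x,y) dx dy
= \frac{15}{28}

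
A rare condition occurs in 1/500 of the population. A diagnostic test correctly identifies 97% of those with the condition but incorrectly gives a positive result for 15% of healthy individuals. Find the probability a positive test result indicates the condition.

Let D = the rare event, + = positive/flagged.
P(D) = 1/500
P(+|D) = 97/100
P(+|D') = 15/100 = 3/20
P(+) = P(+|D)P(D) + P(+|D')P(D')
     = \frac{97}{100} × \frac{1}{500} + \frac{3}{20} × \frac{499}{500}
     = \frac{3791}{25000}
P(D|+) = P(+|D)P(D)/P(+) = \frac{97}{7582}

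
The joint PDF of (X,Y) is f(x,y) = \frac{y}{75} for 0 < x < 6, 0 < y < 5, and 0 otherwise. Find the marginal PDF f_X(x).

f_X(x) = ∫_0^5 f(x,y) dy
= ∫_0^5 \frac{y}{75} dy
= \frac{1}{6} for 0 < x < 6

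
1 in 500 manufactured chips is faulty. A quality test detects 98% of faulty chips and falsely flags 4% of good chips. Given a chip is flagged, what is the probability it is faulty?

Let D = the rare event, + = positive/flagged.
P(D) = 1/500
P(+|D) = 98/100 = 49/50
P(+|D') = 4/100 = 1/25
P(+) = P(+|D)P(D) + P(+|D')P(D')
     = \frac{49}{50} × \frac{1}{500} + \frac{1}{25} × \frac{499}{500}
     = \frac{1047}{25000}
P(D|+) = P(+|D)P(D)/P(+) = \frac{49}{1047}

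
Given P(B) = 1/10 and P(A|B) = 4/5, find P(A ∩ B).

By definition, P(A|B) = P(A ∩ B) / P(B)
So P(A ∩ B) = P(A|B) × P(B)
= 4/5 × 1/10
= 2/25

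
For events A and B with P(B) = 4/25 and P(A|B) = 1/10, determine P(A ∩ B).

By definition, P(A|B) = P(A ∩ B) / P(B)
So P(A ∩ B) = P(A|B) × P(B)
= 1/10 × 4/25
= 2/125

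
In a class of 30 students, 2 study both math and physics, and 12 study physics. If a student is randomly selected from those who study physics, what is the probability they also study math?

P(A ∩ B) = 2/30 = 1/15
P(B) = 12/30 = 2/5
P(A|B) = P(A ∩ B) / P(B) = (1/15) / (2/5) = 1/6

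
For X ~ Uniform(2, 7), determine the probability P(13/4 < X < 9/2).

P(13/4 < X < 9/2) = ∫_{13/4}^{9/2} f(x) dx
where f(x) = \frac{1}{5}
= \frac{1}{4}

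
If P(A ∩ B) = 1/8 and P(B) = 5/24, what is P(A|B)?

P(A|B) = P(A ∩ B) / P(B)
= (1/8) / (5/24)
= 3/5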